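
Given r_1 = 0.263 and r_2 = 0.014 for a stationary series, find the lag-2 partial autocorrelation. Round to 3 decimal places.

φ_{22} = (r_2 − r_1²) / (1 − r_1²)
r_1² = (0.263)² = 0.069169
Numerator = 0.014 − 0.0692 = -0.0552; denominator = 1 − 0.0692 = 0.9308
φ_{22} = -0.0552 / 0.9308 = -0.059

-0.059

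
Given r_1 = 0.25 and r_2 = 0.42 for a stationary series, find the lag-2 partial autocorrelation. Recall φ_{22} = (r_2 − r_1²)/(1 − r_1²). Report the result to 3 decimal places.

φ_{22} = (r_2 − r_1²) / (1 − r_1²)
r_1² = (0.25)² = 0.0625
Numerator = 0.42 − 0.0625 = 0.3575; denominator = 1 − 0.0625 = 0.9375
φ_{22} = 0.3575 / 0.9375 = 0.381

0.381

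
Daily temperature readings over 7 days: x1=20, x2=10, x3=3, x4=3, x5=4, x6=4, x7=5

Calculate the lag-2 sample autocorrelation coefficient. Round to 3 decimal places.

Mean x̄ = (20 + 10 + 3 + 3 + 4 + 4 + 5)/7 = 7.0000
Deviations from mean: 13.0000, 3.0000, -4.0000, -4.0000, -3.0000, -3.0000, -2.0000
Σ(x_t−x̄)(x_{t+2}−x̄) = (-52.0000) + (-12.0000) + (12.0000) + (12.0000) + (6.0000) = -34.0000
Denominator Σ(x_t−x̄)² = 232.0000
r_2 = -34.0000 / 232.0000 = -0.147

-0.147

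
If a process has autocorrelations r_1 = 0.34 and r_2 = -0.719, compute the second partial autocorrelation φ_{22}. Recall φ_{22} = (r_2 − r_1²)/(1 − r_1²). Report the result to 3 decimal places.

φ_{22} = (r_2 − r_1²) / (1 − r_1²)
r_1² = (0.34)² = 0.1156
Numerator = -0.719 − 0.1156 = -0.8346; denominator = 1 − 0.1156 = 0.8844
φ_{22} = -0.8346 / 0.8844 = -0.944

-0.944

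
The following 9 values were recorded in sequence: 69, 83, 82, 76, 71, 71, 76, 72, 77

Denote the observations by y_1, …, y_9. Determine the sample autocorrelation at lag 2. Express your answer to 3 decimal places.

-0.288

Mean ȳ = (69 + 83 + 82 + 76 + 71 + 71 + 76 + 72 + 77)/9 = 75.2222
Σ(y_t−ȳ)(y_{t+2}−ȳ) = (-42.1728) + (6.0494) + (-28.6173) + (-3.2840) + (-3.2840) + (13.6049) + (1.3827) = -56.3210
Denominator Σ(y_t−ȳ)² = 195.5556
r_2 = -56.3210 / 195.5556 = -0.288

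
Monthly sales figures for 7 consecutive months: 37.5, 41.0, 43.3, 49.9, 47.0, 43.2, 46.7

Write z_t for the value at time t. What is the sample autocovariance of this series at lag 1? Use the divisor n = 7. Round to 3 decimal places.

Mean z̄ = (37.5 + 41.0 + 43.3 + 49.9 + 47.0 + 43.2 + 46.7)/7 = 44.0857
Σ_{t=1}^{6}(z_t−z̄)(z_{t+1}−z̄) = 30.2255
γ_1 = 30.2255 / 7 = 4.318

4.318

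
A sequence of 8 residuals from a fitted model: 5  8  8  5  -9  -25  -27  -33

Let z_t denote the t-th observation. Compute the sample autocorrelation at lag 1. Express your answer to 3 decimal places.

Mean z̄ = (5 + 8 + 8 + 5 − 9 − 25 − 27 − 33)/8 = -8.5000
Σ(z_t−z̄)(z_{t+1}−z̄) = (222.7500) + (272.2500) + (222.7500) + (-6.7500) + (8.2500) + (305.2500) + (453.2500) = 1477.7500
Denominator Σ(z_t−z̄)² = 2124.0000
r_1 = 1477.7500 / 2124.0000 = 0.696

0.696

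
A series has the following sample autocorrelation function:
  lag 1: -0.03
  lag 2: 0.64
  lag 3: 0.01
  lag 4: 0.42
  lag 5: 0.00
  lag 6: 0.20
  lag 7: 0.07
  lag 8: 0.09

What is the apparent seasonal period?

2

The largest autocorrelation is r_2 = 0.64, with weaker echoes at lags 4 (0.42) and 6 (0.20); the remaining lags stay at or below 0.09.
The dominant spike at lag 2 indicates a seasonal period of 2.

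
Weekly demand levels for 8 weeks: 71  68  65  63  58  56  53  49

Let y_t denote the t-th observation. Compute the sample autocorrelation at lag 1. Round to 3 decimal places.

0.610

Mean ȳ = (71 + 68 + 65 + 63 + 58 + 56 + 53 + 49)/8 = 60.3750
Deviations from mean: 10.6250, 7.6250, 4.6250, 2.6250, -2.3750, -4.3750, -7.3750, -11.3750
Σ(y_t−ȳ)(y_{t+1}−ȳ) = (81.0156) + (35.2656) + (12.1406) + (-6.2344) + (10.3906) + (32.2656) + (83.8906) = 248.7344
Denominator Σ(y_t−ȳ)² = 407.8750
r_1 = 248.7344 / 407.8750 = 0.610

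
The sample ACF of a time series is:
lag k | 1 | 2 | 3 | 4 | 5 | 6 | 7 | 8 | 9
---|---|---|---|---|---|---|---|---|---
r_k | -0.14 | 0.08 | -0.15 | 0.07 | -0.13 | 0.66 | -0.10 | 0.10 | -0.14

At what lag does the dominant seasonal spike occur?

The largest autocorrelation is r_6 = 0.66; the remaining lags stay at or below 0.10.
The dominant spike at lag 6 indicates a seasonal period of 6.

6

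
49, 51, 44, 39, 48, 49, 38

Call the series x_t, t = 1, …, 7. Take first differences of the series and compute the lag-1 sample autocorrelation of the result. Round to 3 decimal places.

First differences Δx: 2, -7, -5, 9, 1, -11
Mean of differences = -1.8333
Numerator Σ(Δx_t−Δx̄)(Δx_{t+1}−Δx̄) = -33.0278
Denominator Σ(Δx_t−Δx̄)² = 260.8333
r_1(Δx) = -33.0278 / 260.8333 = -0.127

-0.127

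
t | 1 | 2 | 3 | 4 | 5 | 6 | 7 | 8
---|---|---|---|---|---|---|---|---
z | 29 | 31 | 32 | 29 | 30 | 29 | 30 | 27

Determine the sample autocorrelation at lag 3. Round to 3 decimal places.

-0.113

Mean z̄ = (29 + 31 + 32 + 29 + 30 + 29 + 30 + 27)/8 = 29.6250
Deviations from mean: -0.6250, 1.3750, 2.3750, -0.6250, 0.3750, -0.6250, 0.3750, -2.6250
Σ(z_t−z̄)(z_{t+3}−z̄) = (0.3906) + (0.5156) + (-1.4844) + (-0.2344) + (-0.9844) = -1.7969
Denominator Σ(z_t−z̄)² = 15.8750
r_3 = -1.7969 / 15.8750 = -0.113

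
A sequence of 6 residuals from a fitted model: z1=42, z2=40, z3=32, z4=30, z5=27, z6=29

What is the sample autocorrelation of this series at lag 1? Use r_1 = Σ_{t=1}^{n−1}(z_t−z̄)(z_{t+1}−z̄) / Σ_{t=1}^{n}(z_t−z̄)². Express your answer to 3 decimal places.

Mean z̄ = (42 + 40 + 32 + 30 + 27 + 29)/6 = 33.3333
Deviations from mean: 8.6667, 6.6667, -1.3333, -3.3333, -6.3333, -4.3333
Σ(z_t−z̄)(z_{t+1}−z̄) = (57.7778) + (-8.8889) + (4.4444) + (21.1111) + (27.4444) = 101.8889
Denominator Σ(z_t−z̄)² = 191.3333
r_1 = 101.8889 / 191.3333 = 0.533

0.533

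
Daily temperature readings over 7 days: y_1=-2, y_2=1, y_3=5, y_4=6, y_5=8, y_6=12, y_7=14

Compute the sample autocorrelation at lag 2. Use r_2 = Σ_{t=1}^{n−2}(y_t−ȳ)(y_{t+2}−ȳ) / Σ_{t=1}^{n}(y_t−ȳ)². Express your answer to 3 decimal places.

0.111

Mean ȳ = (-2 + 1 + 5 + 6 + 8 + 12 + 14)/7 = 6.2857
Numerator Σ_{t=1}^{5}(y_t−ȳ)(y_{t+2}−ȳ) = 21.5510
Denominator Σ(y_t−ȳ)² = 193.4286
r_2 = 21.5510 / 193.4286 = 0.111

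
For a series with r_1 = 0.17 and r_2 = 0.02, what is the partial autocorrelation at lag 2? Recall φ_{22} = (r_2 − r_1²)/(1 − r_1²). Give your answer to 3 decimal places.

φ_{22} = (r_2 − r_1²) / (1 − r_1²)
r_1² = (0.17)² = 0.0289
Numerator = 0.02 − 0.0289 = -0.0089; denominator = 1 − 0.0289 = 0.9711
φ_{22} = -0.0089 / 0.9711 = -0.009

-0.009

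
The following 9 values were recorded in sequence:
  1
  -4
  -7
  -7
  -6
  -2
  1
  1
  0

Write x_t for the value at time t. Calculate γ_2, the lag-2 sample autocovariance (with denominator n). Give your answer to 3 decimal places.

0.252

Mean x̄ = (1 − 4 − 7 − 7 − 6 − 2 + 1 + 1 + 0)/9 = -2.5556
Σ_{t=1}^{7}(x_t−x̄)(x_{t+2}−x̄) = 2.2716
γ_2 = 2.2716 / 9 = 0.252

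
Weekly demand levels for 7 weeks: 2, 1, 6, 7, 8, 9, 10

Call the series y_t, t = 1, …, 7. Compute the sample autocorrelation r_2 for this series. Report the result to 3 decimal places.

0.078

Mean ȳ = (2 + 1 + 6 + 7 + 8 + 9 + 10)/7 = 6.1429
Numerator Σ_{t=1}^{5}(y_t−ȳ)(y_{t+2}−ȳ) = 5.5306
Denominator Σ(y_t−ȳ)² = 70.8571
r_2 = 5.5306 / 70.8571 = 0.078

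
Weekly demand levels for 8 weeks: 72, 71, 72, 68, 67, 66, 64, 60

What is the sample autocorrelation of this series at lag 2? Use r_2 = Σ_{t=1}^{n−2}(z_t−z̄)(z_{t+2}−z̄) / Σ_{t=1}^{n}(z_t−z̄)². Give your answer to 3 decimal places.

0.258

Mean z̄ = (72 + 71 + 72 + 68 + 67 + 66 + 64 + 60)/8 = 67.5000
Σ(z_t−z̄)(z_{t+2}−z̄) = (20.2500) + (1.7500) + (-2.2500) + (-0.7500) + (1.7500) + (11.2500) = 32.0000
Denominator Σ(z_t−z̄)² = 124.0000
r_2 = 32.0000 / 124.0000 = 0.258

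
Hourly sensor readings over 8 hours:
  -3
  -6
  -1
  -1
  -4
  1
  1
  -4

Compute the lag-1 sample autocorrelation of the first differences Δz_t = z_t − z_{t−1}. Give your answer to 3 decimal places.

First differences Δz: -3, 5, 0, -3, 5, 0, -5
Mean of differences = -0.1429
Numerator Σ(Δz_t−Δz̄)(Δz_{t+1}−Δz̄) = -29.0204
Denominator Σ(Δz_t−Δz̄)² = 92.8571
r_1(Δz) = -29.0204 / 92.8571 = -0.313

-0.313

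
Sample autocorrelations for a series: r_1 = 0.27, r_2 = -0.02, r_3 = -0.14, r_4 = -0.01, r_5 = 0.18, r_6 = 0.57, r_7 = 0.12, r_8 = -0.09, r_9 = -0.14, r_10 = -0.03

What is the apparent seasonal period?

6

The largest autocorrelation is r_6 = 0.57; the remaining lags stay at or below 0.27.
The dominant spike at lag 6 indicates a seasonal period of 6.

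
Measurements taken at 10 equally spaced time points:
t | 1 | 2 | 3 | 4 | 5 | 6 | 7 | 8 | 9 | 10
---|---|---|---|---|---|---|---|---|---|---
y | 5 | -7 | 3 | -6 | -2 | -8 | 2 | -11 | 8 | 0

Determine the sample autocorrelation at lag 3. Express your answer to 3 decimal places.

-0.354

Mean ȳ = (5 − 7 + 3 − 6 − 2 − 8 + 2 − 11 + 8 + 0)/10 = -1.6000
Numerator Σ_{t=1}^{7}(y_t−ȳ)(y_{t+3}−ȳ) = -124.0800
Denominator Σ(y_t−ȳ)² = 350.4000
r_3 = -124.0800 / 350.4000 = -0.354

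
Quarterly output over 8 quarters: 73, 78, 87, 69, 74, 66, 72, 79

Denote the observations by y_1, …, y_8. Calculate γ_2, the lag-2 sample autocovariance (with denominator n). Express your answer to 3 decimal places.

Mean ȳ = (73 + 78 + 87 + 69 + 74 + 66 + 72 + 79)/8 = 74.7500
Σ_{t=1}^{6}(y_t−ȳ)(y_{t+2}−ȳ) = -34.1250
γ_2 = -34.1250 / 8 = -4.266

-4.266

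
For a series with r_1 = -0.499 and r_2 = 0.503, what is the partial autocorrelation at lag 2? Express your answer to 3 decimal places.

0.338

φ_{22} = (r_2 − r_1²) / (1 − r_1²)
r_1² = (-0.499)² = 0.249001
Numerator = 0.503 − 0.2490 = 0.2540; denominator = 1 − 0.2490 = 0.7510
φ_{22} = 0.2540 / 0.7510 = 0.338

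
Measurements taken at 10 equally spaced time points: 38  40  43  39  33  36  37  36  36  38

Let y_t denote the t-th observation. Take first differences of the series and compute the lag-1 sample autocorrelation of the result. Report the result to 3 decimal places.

First differences Δy: 2, 3, -4, -6, 3, 1, -1, 0, 2
Mean of differences = 0.0000
Numerator Σ(Δy_t−Δȳ)(Δy_{t+1}−Δȳ) = 2.0000
Denominator Σ(Δy_t−Δȳ)² = 80.0000
r_1(Δy) = 2.0000 / 80.0000 = 0.025

0.025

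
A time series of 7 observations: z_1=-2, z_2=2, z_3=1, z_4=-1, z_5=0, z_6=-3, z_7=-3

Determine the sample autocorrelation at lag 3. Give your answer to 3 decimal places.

Mean z̄ = (-2 + 2 + 1 − 1 + 0 − 3 − 3)/7 = -0.8571
Deviations from mean: -1.1429, 2.8571, 1.8571, -0.1429, 0.8571, -2.1429, -2.1429
Numerator Σ_{t=1}^{4}(z_t−z̄)(z_{t+3}−z̄) = -1.0612
Denominator Σ(z_t−z̄)² = 22.8571
r_3 = -1.0612 / 22.8571 = -0.046

-0.046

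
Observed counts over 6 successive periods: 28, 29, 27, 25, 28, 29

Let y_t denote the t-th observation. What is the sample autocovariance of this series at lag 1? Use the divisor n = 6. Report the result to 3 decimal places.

0.148

Mean ȳ = (28 + 29 + 27 + 25 + 28 + 29)/6 = 27.6667
Deviations: 0.3333, 1.3333, -0.6667, -2.6667, 0.3333, 1.3333
Σ_{t=1}^{5}(y_t−ȳ)(y_{t+1}−ȳ) = 0.8889
γ_1 = 0.8889 / 6 = 0.148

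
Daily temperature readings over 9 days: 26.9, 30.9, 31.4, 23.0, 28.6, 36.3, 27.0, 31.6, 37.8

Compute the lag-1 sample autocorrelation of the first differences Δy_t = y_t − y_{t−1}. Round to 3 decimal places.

First differences Δy: 4.0, 0.5, -8.4, 5.6, 7.7, -9.3, 4.6, 6.2
Mean of differences = 1.3625
Numerator Σ(Δy_t−Δȳ)(Δy_{t+1}−Δȳ) = -94.8002
Denominator Σ(Δy_t−Δȳ)² = 308.6988
r_1(Δy) = -94.8002 / 308.6988 = -0.307

-0.307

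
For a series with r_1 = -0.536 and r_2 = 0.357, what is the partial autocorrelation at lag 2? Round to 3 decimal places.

φ_{22} = (r_2 − r_1²) / (1 − r_1²)
r_1² = (-0.536)² = 0.287296
Numerator = 0.357 − 0.2873 = 0.0697; denominator = 1 − 0.2873 = 0.7127
φ_{22} = 0.0697 / 0.7127 = 0.098

0.098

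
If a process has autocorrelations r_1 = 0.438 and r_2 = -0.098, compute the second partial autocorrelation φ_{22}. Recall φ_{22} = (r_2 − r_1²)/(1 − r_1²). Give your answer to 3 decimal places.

-0.359

φ_{22} = (r_2 − r_1²) / (1 − r_1²)
r_1² = (0.438)² = 0.191844
Numerator = -0.098 − 0.1918 = -0.2898; denominator = 1 − 0.1918 = 0.8082
φ_{22} = -0.2898 / 0.8082 = -0.359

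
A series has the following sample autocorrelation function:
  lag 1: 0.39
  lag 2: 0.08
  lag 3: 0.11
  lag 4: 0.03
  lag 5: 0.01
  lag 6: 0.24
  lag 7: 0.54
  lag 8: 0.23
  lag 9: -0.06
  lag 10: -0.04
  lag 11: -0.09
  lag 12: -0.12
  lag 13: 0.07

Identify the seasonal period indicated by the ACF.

7

The largest autocorrelation is r_7 = 0.54; the remaining lags stay at or below 0.39. The elevated value at lag 1 (0.39), dropping to 0.08 at lag 2, reflects decaying short-term dependence rather than seasonality.
The dominant spike at lag 7 indicates a seasonal period of 7.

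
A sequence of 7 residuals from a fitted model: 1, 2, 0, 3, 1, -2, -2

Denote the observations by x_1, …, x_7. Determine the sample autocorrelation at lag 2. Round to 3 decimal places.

Mean x̄ = (1 + 2 + 0 + 3 + 1 − 2 − 2)/7 = 0.4286
Deviations from mean: 0.5714, 1.5714, -0.4286, 2.5714, 0.5714, -2.4286, -2.4286
Numerator Σ_{t=1}^{5}(x_t−x̄)(x_{t+2}−x̄) = -4.0816
Denominator Σ(x_t−x̄)² = 21.7143
r_2 = -4.0816 / 21.7143 = -0.188

-0.188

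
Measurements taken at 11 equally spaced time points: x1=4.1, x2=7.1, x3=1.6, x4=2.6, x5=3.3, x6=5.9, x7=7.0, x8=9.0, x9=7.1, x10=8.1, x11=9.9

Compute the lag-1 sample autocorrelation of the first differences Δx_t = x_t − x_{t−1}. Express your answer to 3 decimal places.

First differences Δx: 3.0, -5.5, 1.0, 0.7, 2.6, 1.1, 2.0, -1.9, 1.0, 1.8
Mean of differences = 0.5800
Numerator Σ(Δx_t−Δx̄)(Δx_{t+1}−Δx̄) = -19.2364
Denominator Σ(Δx_t−Δx̄)² = 57.1960
r_1(Δx) = -19.2364 / 57.1960 = -0.336

-0.336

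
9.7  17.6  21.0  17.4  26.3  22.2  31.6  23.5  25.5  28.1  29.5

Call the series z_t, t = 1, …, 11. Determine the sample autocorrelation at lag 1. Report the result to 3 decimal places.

0.293

Mean z̄ = (9.7 + 17.6 + 21.0 + 17.4 + 26.3 + 22.2 + 31.6 + 23.5 + 25.5 + 28.1 + 29.5)/11 = 22.9455
Numerator Σ_{t=1}^{10}(z_t−z̄)(z_{t+1}−z̄) = 117.6052
Denominator Σ(z_t−z̄)² = 401.6273
r_1 = 117.6052 / 401.6273 = 0.293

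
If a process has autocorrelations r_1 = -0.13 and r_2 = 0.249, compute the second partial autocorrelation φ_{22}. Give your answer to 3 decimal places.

0.236

φ_{22} = (r_2 − r_1²) / (1 − r_1²)
r_1² = (-0.13)² = 0.0169
Numerator = 0.249 − 0.0169 = 0.2321; denominator = 1 − 0.0169 = 0.9831
φ_{22} = 0.2321 / 0.9831 = 0.236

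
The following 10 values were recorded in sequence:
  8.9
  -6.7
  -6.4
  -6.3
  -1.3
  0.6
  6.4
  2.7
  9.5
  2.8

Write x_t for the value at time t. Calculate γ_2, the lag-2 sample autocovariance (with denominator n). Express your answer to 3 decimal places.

Mean x̄ = (8.9 − 6.7 − 6.4 − 6.3 − 1.3 + 0.6 + 6.4 + 2.7 + 9.5 + 2.8)/10 = 1.0200
Σ_{t=1}^{8}(x_t−x̄)(x_{t+2}−x̄) = 53.7552
γ_2 = 53.7552 / 10 = 5.376

5.376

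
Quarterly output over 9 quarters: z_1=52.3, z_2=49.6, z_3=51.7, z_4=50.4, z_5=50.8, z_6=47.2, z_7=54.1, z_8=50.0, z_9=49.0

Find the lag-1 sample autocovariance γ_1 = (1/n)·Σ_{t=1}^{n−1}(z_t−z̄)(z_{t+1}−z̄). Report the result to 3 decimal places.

Mean z̄ = (52.3 + 49.6 + 51.7 + 50.4 + 50.8 + 47.2 + 54.1 + 50.0 + 49.0)/9 = 50.5667
Σ_{t=1}^{8}(z_t−z̄)(z_{t+1}−z̄) = -16.7944
γ_1 = -16.7944 / 9 = -1.866

-1.866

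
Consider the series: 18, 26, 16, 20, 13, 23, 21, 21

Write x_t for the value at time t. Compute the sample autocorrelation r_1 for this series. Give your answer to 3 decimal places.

-0.462

Mean x̄ = (18 + 26 + 16 + 20 + 13 + 23 + 21 + 21)/8 = 19.7500
Numerator Σ_{t=1}^{7}(x_t−x̄)(x_{t+1}−x̄) = -53.3125
Denominator Σ(x_t−x̄)² = 115.5000
r_1 = -53.3125 / 115.5000 = -0.462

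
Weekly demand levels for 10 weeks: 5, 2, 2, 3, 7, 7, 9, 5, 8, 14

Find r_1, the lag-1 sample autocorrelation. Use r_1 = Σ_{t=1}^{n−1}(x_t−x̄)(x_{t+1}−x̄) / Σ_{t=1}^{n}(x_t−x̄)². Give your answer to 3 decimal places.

Mean x̄ = (5 + 2 + 2 + 3 + 7 + 7 + 9 + 5 + 8 + 14)/10 = 6.2000
Numerator Σ_{t=1}^{9}(x_t−x̄)(x_{t+1}−x̄) = 44.9600
Denominator Σ(x_t−x̄)² = 121.6000
r_1 = 44.9600 / 121.6000 = 0.370

0.370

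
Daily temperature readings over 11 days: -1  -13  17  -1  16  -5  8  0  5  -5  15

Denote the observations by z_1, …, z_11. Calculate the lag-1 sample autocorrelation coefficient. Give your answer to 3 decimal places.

-0.565

Mean z̄ = (-1 − 13 + 17 − 1 + 16 − 5 + 8 + 0 + 5 − 5 + 15)/11 = 3.2727
Numerator Σ_{t=1}^{10}(z_t−z̄)(z_{t+1}−z̄) = -543.7107
Denominator Σ(z_t−z̄)² = 962.1818
r_1 = -543.7107 / 962.1818 = -0.565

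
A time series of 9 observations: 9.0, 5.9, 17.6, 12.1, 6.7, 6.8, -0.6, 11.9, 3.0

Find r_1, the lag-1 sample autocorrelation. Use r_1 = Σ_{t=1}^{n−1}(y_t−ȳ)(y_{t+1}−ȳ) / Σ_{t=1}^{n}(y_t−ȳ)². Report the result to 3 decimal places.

-0.128

Mean ȳ = (9.0 + 5.9 + 17.6 + 12.1 + 6.7 + 6.8 − 0.6 + 11.9 + 3.0)/9 = 8.0444
Numerator Σ_{t=1}^{8}(y_t−ȳ)(y_{t+1}−ȳ) = -29.5875
Denominator Σ(y_t−ȳ)² = 231.6622
r_1 = -29.5875 / 231.6622 = -0.128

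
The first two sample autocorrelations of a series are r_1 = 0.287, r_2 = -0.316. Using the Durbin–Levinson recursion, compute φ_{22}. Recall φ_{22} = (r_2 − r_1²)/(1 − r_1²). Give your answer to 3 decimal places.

-0.434

φ_{22} = (r_2 − r_1²) / (1 − r_1²)
r_1² = (0.287)² = 0.082369
Numerator = -0.316 − 0.0824 = -0.3984; denominator = 1 − 0.0824 = 0.9176
φ_{22} = -0.3984 / 0.9176 = -0.434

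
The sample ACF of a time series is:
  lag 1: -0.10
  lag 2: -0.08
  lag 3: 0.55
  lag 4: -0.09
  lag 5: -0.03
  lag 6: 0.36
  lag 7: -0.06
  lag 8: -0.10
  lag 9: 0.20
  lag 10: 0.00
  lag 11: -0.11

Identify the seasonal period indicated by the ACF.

The largest autocorrelation is r_3 = 0.55, with weaker echoes at lags 6 (0.36) and 9 (0.20); the remaining lags stay at or below 0.00.
The dominant spike at lag 3 indicates a seasonal period of 3.

3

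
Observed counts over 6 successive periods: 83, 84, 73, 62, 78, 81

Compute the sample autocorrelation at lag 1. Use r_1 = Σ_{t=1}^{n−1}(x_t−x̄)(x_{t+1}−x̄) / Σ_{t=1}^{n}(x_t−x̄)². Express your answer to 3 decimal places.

0.178

Mean x̄ = (83 + 84 + 73 + 62 + 78 + 81)/6 = 76.8333
Numerator Σ_{t=1}^{5}(x_t−x̄)(x_{t+1}−x̄) = 61.1389
Denominator Σ(x_t−x̄)² = 342.8333
r_1 = 61.1389 / 342.8333 = 0.178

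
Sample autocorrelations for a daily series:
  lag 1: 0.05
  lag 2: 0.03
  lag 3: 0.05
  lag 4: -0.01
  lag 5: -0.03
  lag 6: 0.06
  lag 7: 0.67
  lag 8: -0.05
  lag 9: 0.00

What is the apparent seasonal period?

The largest autocorrelation is r_7 = 0.67; the remaining lags stay at or below 0.06.
The dominant spike at lag 7 indicates a seasonal period of 7.

7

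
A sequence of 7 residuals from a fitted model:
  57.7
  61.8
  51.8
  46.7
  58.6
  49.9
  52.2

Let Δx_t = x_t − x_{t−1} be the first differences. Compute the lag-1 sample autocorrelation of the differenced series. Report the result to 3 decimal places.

First differences Δx: 4.1, -10.0, -5.1, 11.9, -8.7, 2.3
Mean of differences = -0.9167
Numerator Σ(Δx_t−Δx̄)(Δx_{t+1}−Δx̄) = -185.9786
Denominator Σ(Δx_t−Δx̄)² = 360.3683
r_1(Δx) = -185.9786 / 360.3683 = -0.516

-0.516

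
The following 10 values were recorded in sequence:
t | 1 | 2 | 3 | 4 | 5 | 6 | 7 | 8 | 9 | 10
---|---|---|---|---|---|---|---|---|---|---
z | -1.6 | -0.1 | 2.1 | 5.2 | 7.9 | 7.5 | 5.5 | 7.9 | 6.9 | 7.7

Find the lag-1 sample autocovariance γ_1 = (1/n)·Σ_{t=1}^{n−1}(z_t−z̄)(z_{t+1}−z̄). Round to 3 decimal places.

Mean z̄ = (-1.6 − 0.1 + 2.1 + 5.2 + 7.9 + 7.5 + 5.5 + 7.9 + 6.9 + 7.7)/10 = 4.9000
Σ_{t=1}^{9}(z_t−z̄)(z_{t+1}−z̄) = 69.3200
γ_1 = 69.3200 / 10 = 6.932

6.932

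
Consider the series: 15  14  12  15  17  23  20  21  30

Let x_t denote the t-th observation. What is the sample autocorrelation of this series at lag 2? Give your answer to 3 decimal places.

Mean x̄ = (15 + 14 + 12 + 15 + 17 + 23 + 20 + 21 + 30)/9 = 18.5556
Σ(x_t−x̄)(x_{t+2}−x̄) = (23.3086) + (16.1975) + (10.1975) + (-15.8025) + (-2.2469) + (10.8642) + (16.5309) = 59.0494
Denominator Σ(x_t−x̄)² = 250.2222
r_2 = 59.0494 / 250.2222 = 0.236

0.236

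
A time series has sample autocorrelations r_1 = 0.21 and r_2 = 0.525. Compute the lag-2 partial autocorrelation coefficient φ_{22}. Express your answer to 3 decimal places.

0.503

φ_{22} = (r_2 − r_1²) / (1 − r_1²)
r_1² = (0.21)² = 0.0441
Numerator = 0.525 − 0.0441 = 0.4809; denominator = 1 − 0.0441 = 0.9559
φ_{22} = 0.4809 / 0.9559 = 0.503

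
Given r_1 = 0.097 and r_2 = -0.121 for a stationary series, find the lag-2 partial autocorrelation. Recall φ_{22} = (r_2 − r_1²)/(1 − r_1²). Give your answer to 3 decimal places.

-0.132

φ_{22} = (r_2 − r_1²) / (1 − r_1²)
r_1² = (0.097)² = 0.009409
Numerator = -0.121 − 0.0094 = -0.1304; denominator = 1 − 0.0094 = 0.9906
φ_{22} = -0.1304 / 0.9906 = -0.132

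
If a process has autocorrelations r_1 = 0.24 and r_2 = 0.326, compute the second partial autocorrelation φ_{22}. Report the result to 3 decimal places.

φ_{22} = (r_2 − r_1²) / (1 − r_1²)
r_1² = (0.24)² = 0.0576
Numerator = 0.326 − 0.0576 = 0.2684; denominator = 1 − 0.0576 = 0.9424
φ_{22} = 0.2684 / 0.9424 = 0.285

0.285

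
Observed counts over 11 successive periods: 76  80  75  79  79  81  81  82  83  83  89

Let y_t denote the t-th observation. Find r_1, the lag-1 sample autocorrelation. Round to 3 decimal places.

Mean ȳ = (76 + 80 + 75 + 79 + 79 + 81 + 81 + 82 + 83 + 83 + 89)/11 = 80.7273
Numerator Σ_{t=1}^{10}(y_t−ȳ)(y_{t+1}−ȳ) = 47.2893
Denominator Σ(y_t−ȳ)² = 142.1818
r_1 = 47.2893 / 142.1818 = 0.333

0.333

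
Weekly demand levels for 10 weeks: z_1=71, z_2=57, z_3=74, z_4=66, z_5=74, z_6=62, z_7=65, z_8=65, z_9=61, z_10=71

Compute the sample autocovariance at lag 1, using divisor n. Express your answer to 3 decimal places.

-16.196

Mean z̄ = (71 + 57 + 74 + 66 + 74 + 62 + 65 + 65 + 61 + 71)/10 = 66.6000
Σ_{t=1}^{9}(z_t−z̄)(z_{t+1}−z̄) = -161.9600
γ_1 = -161.9600 / 10 = -16.196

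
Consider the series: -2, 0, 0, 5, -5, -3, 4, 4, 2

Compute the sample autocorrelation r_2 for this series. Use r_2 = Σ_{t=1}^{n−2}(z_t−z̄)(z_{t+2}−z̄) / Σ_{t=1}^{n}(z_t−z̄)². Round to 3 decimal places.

-0.418

Mean z̄ = (-2 + 0 + 0 + 5 − 5 − 3 + 4 + 4 + 2)/9 = 0.5556
Σ(z_t−z̄)(z_{t+2}−z̄) = (1.4198) + (-2.4691) + (3.0864) + (-15.8025) + (-19.1358) + (-12.2469) + (4.9753) = -40.1728
Denominator Σ(z_t−z̄)² = 96.2222
r_2 = -40.1728 / 96.2222 = -0.418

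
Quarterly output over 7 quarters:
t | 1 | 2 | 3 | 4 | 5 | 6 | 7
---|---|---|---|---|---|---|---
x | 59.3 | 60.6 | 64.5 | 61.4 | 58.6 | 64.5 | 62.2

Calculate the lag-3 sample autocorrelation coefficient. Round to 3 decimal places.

0.361

Mean x̄ = (59.3 + 60.6 + 64.5 + 61.4 + 58.6 + 64.5 + 62.2)/7 = 61.5857
Deviations from mean: -2.2857, -0.9857, 2.9143, -0.1857, -2.9857, 2.9143, 0.6143
Σ(x_t−x̄)(x_{t+3}−x̄) = (0.4245) + (2.9431) + (8.4931) + (-0.1141) = 11.7465
Denominator Σ(x_t−x̄)² = 32.5086
r_3 = 11.7465 / 32.5086 = 0.361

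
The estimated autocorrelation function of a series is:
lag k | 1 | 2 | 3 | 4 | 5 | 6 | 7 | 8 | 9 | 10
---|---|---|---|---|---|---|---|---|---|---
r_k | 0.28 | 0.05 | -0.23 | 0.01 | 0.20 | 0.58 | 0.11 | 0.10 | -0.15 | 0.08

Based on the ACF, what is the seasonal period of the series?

The largest autocorrelation is r_6 = 0.58; the remaining lags stay at or below 0.28. The elevated value at lag 1 (0.28), dropping to 0.05 at lag 2, reflects decaying short-term dependence rather than seasonality.
The dominant spike at lag 6 indicates a seasonal period of 6.

6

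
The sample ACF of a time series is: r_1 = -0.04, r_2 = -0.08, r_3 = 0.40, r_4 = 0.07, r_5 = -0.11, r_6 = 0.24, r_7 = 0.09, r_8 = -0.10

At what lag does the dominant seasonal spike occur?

The largest autocorrelation is r_3 = 0.40, with a weaker echo at lag 6 (0.24); the remaining lags stay at or below 0.09.
The dominant spike at lag 3 indicates a seasonal period of 3.

3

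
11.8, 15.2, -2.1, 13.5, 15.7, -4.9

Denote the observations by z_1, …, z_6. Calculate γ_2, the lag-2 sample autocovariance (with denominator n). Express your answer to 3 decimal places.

Mean z̄ = (11.8 + 15.2 − 2.1 + 13.5 + 15.7 − 4.9)/6 = 8.2000
Deviations: 3.6000, 7.0000, -10.3000, 5.3000, 7.5000, -13.1000
Σ_{t=1}^{4}(z_t−z̄)(z_{t+2}−z̄) = -146.6600
γ_2 = -146.6600 / 6 = -24.443

-24.443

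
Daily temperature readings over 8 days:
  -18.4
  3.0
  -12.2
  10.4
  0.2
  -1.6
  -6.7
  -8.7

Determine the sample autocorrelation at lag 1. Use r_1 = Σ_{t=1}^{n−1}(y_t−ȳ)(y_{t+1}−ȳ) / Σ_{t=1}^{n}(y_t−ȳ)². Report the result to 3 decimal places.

Mean ȳ = (-18.4 + 3.0 − 12.2 + 10.4 + 0.2 − 1.6 − 6.7 − 8.7)/8 = -4.2500
Numerator Σ_{t=1}^{7}(y_t−ȳ)(y_{t+1}−ȳ) = -195.2975
Denominator Σ(y_t−ȳ)² = 583.2400
r_1 = -195.2975 / 583.2400 = -0.335

-0.335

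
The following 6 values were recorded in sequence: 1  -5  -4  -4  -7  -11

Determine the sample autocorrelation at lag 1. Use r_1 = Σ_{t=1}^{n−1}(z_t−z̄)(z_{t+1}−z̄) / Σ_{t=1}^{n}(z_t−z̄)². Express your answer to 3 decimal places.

Mean z̄ = (1 − 5 − 4 − 4 − 7 − 11)/6 = -5.0000
Deviations from mean: 6.0000, 0.0000, 1.0000, 1.0000, -2.0000, -6.0000
Σ(z_t−z̄)(z_{t+1}−z̄) = (0.0000) + (0.0000) + (1.0000) + (-2.0000) + (12.0000) = 11.0000
Denominator Σ(z_t−z̄)² = 78.0000
r_1 = 11.0000 / 78.0000 = 0.141

0.141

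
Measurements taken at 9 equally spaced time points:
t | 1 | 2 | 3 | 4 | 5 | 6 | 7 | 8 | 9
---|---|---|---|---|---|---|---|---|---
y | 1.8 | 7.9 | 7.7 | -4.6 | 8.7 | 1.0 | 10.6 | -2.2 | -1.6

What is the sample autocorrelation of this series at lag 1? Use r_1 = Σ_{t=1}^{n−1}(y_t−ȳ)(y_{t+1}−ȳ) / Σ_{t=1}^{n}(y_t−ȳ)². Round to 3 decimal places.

-0.430

Mean ȳ = (1.8 + 7.9 + 7.7 − 4.6 + 8.7 + 1.0 + 10.6 − 2.2 − 1.6)/9 = 3.2556
Numerator Σ_{t=1}^{8}(y_t−ȳ)(y_{t+1}−ȳ) = -106.2253
Denominator Σ(y_t−ȳ)² = 247.1622
r_1 = -106.2253 / 247.1622 = -0.430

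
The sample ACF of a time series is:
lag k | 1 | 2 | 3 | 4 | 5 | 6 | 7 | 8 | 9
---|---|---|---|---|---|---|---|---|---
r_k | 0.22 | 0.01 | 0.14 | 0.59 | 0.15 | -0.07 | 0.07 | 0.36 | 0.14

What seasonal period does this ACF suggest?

The largest autocorrelation is r_4 = 0.59, with a weaker echo at lag 8 (0.36); the remaining lags stay at or below 0.22. The elevated value at lag 1 (0.22), dropping to 0.01 at lag 2, reflects decaying short-term dependence rather than seasonality.
The dominant spike at lag 4 indicates a seasonal period of 4.

4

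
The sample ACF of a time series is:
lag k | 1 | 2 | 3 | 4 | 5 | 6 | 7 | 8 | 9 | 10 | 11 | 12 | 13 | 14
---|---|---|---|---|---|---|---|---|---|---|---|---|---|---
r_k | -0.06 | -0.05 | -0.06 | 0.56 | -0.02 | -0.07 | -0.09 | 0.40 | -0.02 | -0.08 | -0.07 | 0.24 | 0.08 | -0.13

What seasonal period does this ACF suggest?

4

The largest autocorrelation is r_4 = 0.56, with weaker echoes at lags 8 (0.40) and 12 (0.24); the remaining lags stay at or below 0.08.
The dominant spike at lag 4 indicates a seasonal period of 4.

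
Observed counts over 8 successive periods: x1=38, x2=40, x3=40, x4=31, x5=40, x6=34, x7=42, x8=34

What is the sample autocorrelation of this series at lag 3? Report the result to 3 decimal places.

Mean x̄ = (38 + 40 + 40 + 31 + 40 + 34 + 42 + 34)/8 = 37.3750
Deviations from mean: 0.6250, 2.6250, 2.6250, -6.3750, 2.6250, -3.3750, 4.6250, -3.3750
Σ(x_t−x̄)(x_{t+3}−x̄) = (-3.9844) + (6.8906) + (-8.8594) + (-29.4844) + (-8.8594) = -44.2969
Denominator Σ(x_t−x̄)² = 105.8750
r_3 = -44.2969 / 105.8750 = -0.418

-0.418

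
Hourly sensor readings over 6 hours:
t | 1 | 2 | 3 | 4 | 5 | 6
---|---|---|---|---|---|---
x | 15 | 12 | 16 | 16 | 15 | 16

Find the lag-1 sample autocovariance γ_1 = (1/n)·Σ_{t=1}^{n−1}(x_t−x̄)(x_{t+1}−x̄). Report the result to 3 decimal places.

-0.333

Mean x̄ = (15 + 12 + 16 + 16 + 15 + 16)/6 = 15.0000
Deviations: 0.0000, -3.0000, 1.0000, 1.0000, 0.0000, 1.0000
Σ_{t=1}^{5}(x_t−x̄)(x_{t+1}−x̄) = -2.0000
γ_1 = -2.0000 / 6 = -0.333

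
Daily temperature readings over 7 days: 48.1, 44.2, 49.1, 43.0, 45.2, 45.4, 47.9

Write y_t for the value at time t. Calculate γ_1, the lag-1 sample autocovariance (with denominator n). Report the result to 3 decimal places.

-2.363

Mean ȳ = (48.1 + 44.2 + 49.1 + 43.0 + 45.2 + 45.4 + 47.9)/7 = 46.1286
Deviations: 1.9714, -1.9286, 2.9714, -3.1286, -0.9286, -0.7286, 1.7714
Σ_{t=1}^{6}(y_t−ȳ)(y_{t+1}−ȳ) = -16.5380
γ_1 = -16.5380 / 7 = -2.363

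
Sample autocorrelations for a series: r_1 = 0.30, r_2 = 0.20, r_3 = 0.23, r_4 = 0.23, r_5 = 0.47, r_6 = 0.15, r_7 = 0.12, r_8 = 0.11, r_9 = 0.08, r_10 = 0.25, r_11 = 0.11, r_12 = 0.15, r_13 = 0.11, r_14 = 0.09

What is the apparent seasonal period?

The largest autocorrelation is r_5 = 0.47; the remaining lags stay at or below 0.30. The elevated value at lag 1 (0.30), dropping to 0.20 at lag 2, reflects decaying short-term dependence rather than seasonality.
The dominant spike at lag 5 indicates a seasonal period of 5.

5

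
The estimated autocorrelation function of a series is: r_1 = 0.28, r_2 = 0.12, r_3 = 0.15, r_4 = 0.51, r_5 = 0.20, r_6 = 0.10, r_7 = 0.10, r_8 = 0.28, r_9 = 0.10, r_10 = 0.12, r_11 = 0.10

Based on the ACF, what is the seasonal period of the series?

4

The largest autocorrelation is r_4 = 0.51; the remaining lags stay at or below 0.28. The elevated value at lag 1 (0.28), dropping to 0.12 at lag 2, reflects decaying short-term dependence rather than seasonality.
The dominant spike at lag 4 indicates a seasonal period of 4.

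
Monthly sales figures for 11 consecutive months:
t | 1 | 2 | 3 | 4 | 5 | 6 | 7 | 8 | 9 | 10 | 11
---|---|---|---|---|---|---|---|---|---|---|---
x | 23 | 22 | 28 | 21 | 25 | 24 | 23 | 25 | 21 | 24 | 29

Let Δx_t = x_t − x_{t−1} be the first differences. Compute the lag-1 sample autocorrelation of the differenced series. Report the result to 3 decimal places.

First differences Δx: -1, 6, -7, 4, -1, -1, 2, -4, 3, 5
Mean of differences = 0.6000
Numerator Σ(Δx_t−Δx̄)(Δx_{t+1}−Δx̄) = -87.5600
Denominator Σ(Δx_t−Δx̄)² = 154.4000
r_1(Δx) = -87.5600 / 154.4000 = -0.567

-0.567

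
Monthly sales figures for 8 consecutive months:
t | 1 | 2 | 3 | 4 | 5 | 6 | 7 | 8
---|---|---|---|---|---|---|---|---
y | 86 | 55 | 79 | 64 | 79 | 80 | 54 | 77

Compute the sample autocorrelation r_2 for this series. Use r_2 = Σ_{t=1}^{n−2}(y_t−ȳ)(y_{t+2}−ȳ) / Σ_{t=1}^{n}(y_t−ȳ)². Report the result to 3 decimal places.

Mean ȳ = (86 + 55 + 79 + 64 + 79 + 80 + 54 + 77)/8 = 71.7500
Deviations from mean: 14.2500, -16.7500, 7.2500, -7.7500, 7.2500, 8.2500, -17.7500, 5.2500
Σ(y_t−ȳ)(y_{t+2}−ȳ) = (103.3125) + (129.8125) + (52.5625) + (-63.9375) + (-128.6875) + (43.3125) = 136.3750
Denominator Σ(y_t−ȳ)² = 1059.5000
r_2 = 136.3750 / 1059.5000 = 0.129

0.129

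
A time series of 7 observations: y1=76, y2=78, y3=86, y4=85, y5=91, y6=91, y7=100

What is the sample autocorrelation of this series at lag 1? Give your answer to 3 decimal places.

Mean ȳ = (76 + 78 + 86 + 85 + 91 + 91 + 100)/7 = 86.7143
Deviations from mean: -10.7143, -8.7143, -0.7143, -1.7143, 4.2857, 4.2857, 13.2857
Numerator Σ_{t=1}^{6}(y_t−ȳ)(y_{t+1}−ȳ) = 168.7755
Denominator Σ(y_t−ȳ)² = 407.4286
r_1 = 168.7755 / 407.4286 = 0.414

0.414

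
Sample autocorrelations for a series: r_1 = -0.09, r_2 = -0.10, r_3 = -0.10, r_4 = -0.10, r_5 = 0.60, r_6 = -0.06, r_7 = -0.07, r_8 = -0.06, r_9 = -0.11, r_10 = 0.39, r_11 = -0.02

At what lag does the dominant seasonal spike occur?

5

The largest autocorrelation is r_5 = 0.60, with a weaker echo at lag 10 (0.39); the remaining lags stay at or below -0.02.
The dominant spike at lag 5 indicates a seasonal period of 5.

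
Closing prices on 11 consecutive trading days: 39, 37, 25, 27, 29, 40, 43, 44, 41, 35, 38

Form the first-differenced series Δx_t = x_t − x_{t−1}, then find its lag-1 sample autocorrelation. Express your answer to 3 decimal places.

First differences Δx: -2, -12, 2, 2, 11, 3, 1, -3, -6, 3
Mean of differences = -0.1000
Numerator Σ(Δx_t−Δx̄)(Δx_{t+1}−Δx̄) = 58.7900
Denominator Σ(Δx_t−Δx̄)² = 340.9000
r_1(Δx) = 58.7900 / 340.9000 = 0.172

0.172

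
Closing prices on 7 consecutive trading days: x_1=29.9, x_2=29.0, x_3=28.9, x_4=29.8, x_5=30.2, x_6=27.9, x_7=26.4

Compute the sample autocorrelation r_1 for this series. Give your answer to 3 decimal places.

0.233

Mean x̄ = (29.9 + 29.0 + 28.9 + 29.8 + 30.2 + 27.9 + 26.4)/7 = 28.8714
Deviations from mean: 1.0286, 0.1286, 0.0286, 0.9286, 1.3286, -0.9714, -2.4714
Σ(x_t−x̄)(x_{t+1}−x̄) = (0.1322) + (0.0037) + (0.0265) + (1.2337) + (-1.2906) + (2.4008) = 2.5063
Denominator Σ(x_t−x̄)² = 10.7543
r_1 = 2.5063 / 10.7543 = 0.233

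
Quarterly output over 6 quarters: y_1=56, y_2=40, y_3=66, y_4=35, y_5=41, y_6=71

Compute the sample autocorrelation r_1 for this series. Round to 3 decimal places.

Mean ȳ = (56 + 40 + 66 + 35 + 41 + 71)/6 = 51.5000
Deviations from mean: 4.5000, -11.5000, 14.5000, -16.5000, -10.5000, 19.5000
Numerator Σ_{t=1}^{5}(y_t−ȳ)(y_{t+1}−ȳ) = -489.2500
Denominator Σ(y_t−ȳ)² = 1125.5000
r_1 = -489.2500 / 1125.5000 = -0.435

-0.435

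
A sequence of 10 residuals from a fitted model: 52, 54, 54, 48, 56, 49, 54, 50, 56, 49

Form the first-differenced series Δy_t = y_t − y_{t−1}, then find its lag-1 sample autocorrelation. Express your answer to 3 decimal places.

First differences Δy: 2, 0, -6, 8, -7, 5, -4, 6, -7
Mean of differences = -0.3333
Numerator Σ(Δy_t−Δȳ)(Δy_{t+1}−Δȳ) = -224.4444
Denominator Σ(Δy_t−Δȳ)² = 278.0000
r_1(Δy) = -224.4444 / 278.0000 = -0.807

-0.807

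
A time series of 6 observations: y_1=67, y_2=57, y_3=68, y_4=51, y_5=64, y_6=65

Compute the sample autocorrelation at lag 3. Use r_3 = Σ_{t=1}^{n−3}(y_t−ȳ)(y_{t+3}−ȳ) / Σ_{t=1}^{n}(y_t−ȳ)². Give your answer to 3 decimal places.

-0.214

Mean ȳ = (67 + 57 + 68 + 51 + 64 + 65)/6 = 62.0000
Σ(y_t−ȳ)(y_{t+3}−ȳ) = (-55.0000) + (-10.0000) + (18.0000) = -47.0000
Denominator Σ(y_t−ȳ)² = 220.0000
r_3 = -47.0000 / 220.0000 = -0.214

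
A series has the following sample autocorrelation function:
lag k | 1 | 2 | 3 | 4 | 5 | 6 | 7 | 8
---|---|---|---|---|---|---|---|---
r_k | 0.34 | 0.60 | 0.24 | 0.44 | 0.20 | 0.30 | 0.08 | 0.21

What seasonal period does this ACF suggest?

The largest autocorrelation is r_2 = 0.60, with a weaker echo at lag 4 (0.44); the remaining lags stay at or below 0.34.
The dominant spike at lag 2 indicates a seasonal period of 2.

2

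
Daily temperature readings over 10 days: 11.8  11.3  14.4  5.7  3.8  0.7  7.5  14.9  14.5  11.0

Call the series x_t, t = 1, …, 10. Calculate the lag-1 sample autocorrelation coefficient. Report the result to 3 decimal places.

0.495

Mean x̄ = (11.8 + 11.3 + 14.4 + 5.7 + 3.8 + 0.7 + 7.5 + 14.9 + 14.5 + 11.0)/10 = 9.5600
Numerator Σ_{t=1}^{9}(x_t−x̄)(x_{t+1}−x̄) = 107.6484
Denominator Σ(x_t−x̄)² = 217.2840
r_1 = 107.6484 / 217.2840 = 0.495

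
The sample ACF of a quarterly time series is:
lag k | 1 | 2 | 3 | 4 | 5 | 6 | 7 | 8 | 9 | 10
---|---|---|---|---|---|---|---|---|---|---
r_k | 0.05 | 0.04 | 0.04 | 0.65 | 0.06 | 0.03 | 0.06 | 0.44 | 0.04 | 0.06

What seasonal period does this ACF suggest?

The largest autocorrelation is r_4 = 0.65, with a weaker echo at lag 8 (0.44); the remaining lags stay at or below 0.06.
The dominant spike at lag 4 indicates a seasonal period of 4.

4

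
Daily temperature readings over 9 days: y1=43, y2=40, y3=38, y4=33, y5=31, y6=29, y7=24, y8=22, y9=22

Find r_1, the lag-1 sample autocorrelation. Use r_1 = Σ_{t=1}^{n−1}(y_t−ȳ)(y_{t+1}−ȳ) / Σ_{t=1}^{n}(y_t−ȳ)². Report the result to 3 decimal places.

Mean ȳ = (43 + 40 + 38 + 33 + 31 + 29 + 24 + 22 + 22)/9 = 31.3333
Numerator Σ_{t=1}^{8}(y_t−ȳ)(y_{t+1}−ȳ) = 342.8889
Denominator Σ(y_t−ȳ)² = 492.0000
r_1 = 342.8889 / 492.0000 = 0.697

0.697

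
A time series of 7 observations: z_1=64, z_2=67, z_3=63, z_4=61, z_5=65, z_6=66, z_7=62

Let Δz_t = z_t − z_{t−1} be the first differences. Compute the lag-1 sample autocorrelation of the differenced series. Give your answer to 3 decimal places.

First differences Δz: 3, -4, -2, 4, 1, -4
Mean of differences = -0.3333
Numerator Σ(Δz_t−Δz̄)(Δz_{t+1}−Δz̄) = -12.4444
Denominator Σ(Δz_t−Δz̄)² = 61.3333
r_1(Δz) = -12.4444 / 61.3333 = -0.203

-0.203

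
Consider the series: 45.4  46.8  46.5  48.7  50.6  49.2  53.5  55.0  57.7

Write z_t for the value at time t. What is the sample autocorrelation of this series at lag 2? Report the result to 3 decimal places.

Mean z̄ = (45.4 + 46.8 + 46.5 + 48.7 + 50.6 + 49.2 + 53.5 + 55.0 + 57.7)/9 = 50.3778
Σ(z_t−z̄)(z_{t+2}−z̄) = (19.3027) + (6.0027) + (-0.8617) + (1.9760) + (0.6938) + (-5.4440) + (22.8616) = 44.5312
Denominator Σ(z_t−z̄)² = 141.5956
r_2 = 44.5312 / 141.5956 = 0.314

0.314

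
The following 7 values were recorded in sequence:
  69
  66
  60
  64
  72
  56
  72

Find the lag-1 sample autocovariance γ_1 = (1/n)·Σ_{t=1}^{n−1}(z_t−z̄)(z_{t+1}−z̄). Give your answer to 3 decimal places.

-17.904

Mean z̄ = (69 + 66 + 60 + 64 + 72 + 56 + 72)/7 = 65.5714
Deviations: 3.4286, 0.4286, -5.5714, -1.5714, 6.4286, -9.5714, 6.4286
Σ_{t=1}^{6}(z_t−z̄)(z_{t+1}−z̄) = -125.3265
γ_1 = -125.3265 / 7 = -17.904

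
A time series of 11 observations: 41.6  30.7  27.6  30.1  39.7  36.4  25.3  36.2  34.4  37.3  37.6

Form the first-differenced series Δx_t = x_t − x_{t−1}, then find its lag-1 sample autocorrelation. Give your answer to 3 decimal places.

First differences Δx: -10.9, -3.1, 2.5, 9.6, -3.3, -11.1, 10.9, -1.8, 2.9, 0.3
Mean of differences = -0.4000
Numerator Σ(Δx_t−Δx̄)(Δx_{t+1}−Δx̄) = -87.4900
Denominator Σ(Δx_t−Δx̄)² = 489.8800
r_1(Δx) = -87.4900 / 489.8800 = -0.179

-0.179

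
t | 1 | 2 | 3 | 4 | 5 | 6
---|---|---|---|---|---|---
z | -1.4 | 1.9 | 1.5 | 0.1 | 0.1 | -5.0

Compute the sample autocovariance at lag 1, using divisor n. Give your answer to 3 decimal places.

0.219

Mean z̄ = (-1.4 + 1.9 + 1.5 + 0.1 + 0.1 − 5.0)/6 = -0.4667
Σ_{t=1}^{5}(z_t−z̄)(z_{t+1}−z̄) = 1.3122
γ_1 = 1.3122 / 6 = 0.219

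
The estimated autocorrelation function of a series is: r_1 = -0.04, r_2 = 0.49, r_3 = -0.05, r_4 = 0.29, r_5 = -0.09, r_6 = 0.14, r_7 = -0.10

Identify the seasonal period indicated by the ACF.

The largest autocorrelation is r_2 = 0.49, with a weaker echo at lag 4 (0.29); the remaining lags stay at or below 0.14.
The dominant spike at lag 2 indicates a seasonal period of 2.

2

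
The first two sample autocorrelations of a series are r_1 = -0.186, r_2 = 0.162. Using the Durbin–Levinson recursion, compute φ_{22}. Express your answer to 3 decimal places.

0.132

φ_{22} = (r_2 − r_1²) / (1 − r_1²)
r_1² = (-0.186)² = 0.034596
Numerator = 0.162 − 0.0346 = 0.1274; denominator = 1 − 0.0346 = 0.9654
φ_{22} = 0.1274 / 0.9654 = 0.132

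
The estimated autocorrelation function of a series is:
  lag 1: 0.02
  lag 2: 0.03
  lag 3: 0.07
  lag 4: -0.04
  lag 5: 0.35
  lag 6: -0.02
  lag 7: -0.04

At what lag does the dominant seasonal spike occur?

5

The largest autocorrelation is r_5 = 0.35; the remaining lags stay at or below 0.07.
The dominant spike at lag 5 indicates a seasonal period of 5.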